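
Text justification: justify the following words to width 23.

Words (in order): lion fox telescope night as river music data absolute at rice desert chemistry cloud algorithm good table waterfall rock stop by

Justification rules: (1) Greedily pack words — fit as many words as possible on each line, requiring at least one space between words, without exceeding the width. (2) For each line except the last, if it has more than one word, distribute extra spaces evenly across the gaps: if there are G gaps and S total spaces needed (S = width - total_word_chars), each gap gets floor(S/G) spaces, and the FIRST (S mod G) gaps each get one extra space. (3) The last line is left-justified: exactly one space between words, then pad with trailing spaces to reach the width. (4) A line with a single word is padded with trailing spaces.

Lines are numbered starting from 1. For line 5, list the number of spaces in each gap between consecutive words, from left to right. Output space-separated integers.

Answer: 3 2

Derivation:
Line 1: ['lion', 'fox', 'telescope'] (min_width=18, slack=5)
Line 2: ['night', 'as', 'river', 'music'] (min_width=20, slack=3)
Line 3: ['data', 'absolute', 'at', 'rice'] (min_width=21, slack=2)
Line 4: ['desert', 'chemistry', 'cloud'] (min_width=22, slack=1)
Line 5: ['algorithm', 'good', 'table'] (min_width=20, slack=3)
Line 6: ['waterfall', 'rock', 'stop', 'by'] (min_width=22, slack=1)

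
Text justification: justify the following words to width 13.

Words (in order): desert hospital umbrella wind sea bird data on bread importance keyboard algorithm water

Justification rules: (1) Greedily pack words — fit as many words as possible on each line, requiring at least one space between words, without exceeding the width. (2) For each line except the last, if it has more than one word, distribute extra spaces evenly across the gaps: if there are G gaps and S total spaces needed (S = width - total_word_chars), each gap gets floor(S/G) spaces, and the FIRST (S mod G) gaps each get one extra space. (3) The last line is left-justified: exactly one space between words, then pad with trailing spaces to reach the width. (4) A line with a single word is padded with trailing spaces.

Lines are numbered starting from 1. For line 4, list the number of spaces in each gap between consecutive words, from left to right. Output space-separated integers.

Answer: 1 1

Derivation:
Line 1: ['desert'] (min_width=6, slack=7)
Line 2: ['hospital'] (min_width=8, slack=5)
Line 3: ['umbrella', 'wind'] (min_width=13, slack=0)
Line 4: ['sea', 'bird', 'data'] (min_width=13, slack=0)
Line 5: ['on', 'bread'] (min_width=8, slack=5)
Line 6: ['importance'] (min_width=10, slack=3)
Line 7: ['keyboard'] (min_width=8, slack=5)
Line 8: ['algorithm'] (min_width=9, slack=4)
Line 9: ['water'] (min_width=5, slack=8)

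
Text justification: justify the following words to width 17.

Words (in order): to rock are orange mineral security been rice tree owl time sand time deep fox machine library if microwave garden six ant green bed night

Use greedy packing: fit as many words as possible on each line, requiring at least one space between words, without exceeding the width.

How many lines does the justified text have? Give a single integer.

Answer: 10

Derivation:
Line 1: ['to', 'rock', 'are'] (min_width=11, slack=6)
Line 2: ['orange', 'mineral'] (min_width=14, slack=3)
Line 3: ['security', 'been'] (min_width=13, slack=4)
Line 4: ['rice', 'tree', 'owl'] (min_width=13, slack=4)
Line 5: ['time', 'sand', 'time'] (min_width=14, slack=3)
Line 6: ['deep', 'fox', 'machine'] (min_width=16, slack=1)
Line 7: ['library', 'if'] (min_width=10, slack=7)
Line 8: ['microwave', 'garden'] (min_width=16, slack=1)
Line 9: ['six', 'ant', 'green', 'bed'] (min_width=17, slack=0)
Line 10: ['night'] (min_width=5, slack=12)
Total lines: 10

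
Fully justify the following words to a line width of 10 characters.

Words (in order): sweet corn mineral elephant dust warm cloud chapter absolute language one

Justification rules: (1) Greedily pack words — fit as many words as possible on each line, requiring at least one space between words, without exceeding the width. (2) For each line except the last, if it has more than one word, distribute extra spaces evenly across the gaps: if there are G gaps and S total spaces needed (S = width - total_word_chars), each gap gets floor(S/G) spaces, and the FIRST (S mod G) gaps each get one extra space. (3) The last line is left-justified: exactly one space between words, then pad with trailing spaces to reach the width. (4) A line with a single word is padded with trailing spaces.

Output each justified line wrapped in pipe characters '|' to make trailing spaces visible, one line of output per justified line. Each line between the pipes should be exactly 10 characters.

Answer: |sweet corn|
|mineral   |
|elephant  |
|dust  warm|
|cloud     |
|chapter   |
|absolute  |
|language  |
|one       |

Derivation:
Line 1: ['sweet', 'corn'] (min_width=10, slack=0)
Line 2: ['mineral'] (min_width=7, slack=3)
Line 3: ['elephant'] (min_width=8, slack=2)
Line 4: ['dust', 'warm'] (min_width=9, slack=1)
Line 5: ['cloud'] (min_width=5, slack=5)
Line 6: ['chapter'] (min_width=7, slack=3)
Line 7: ['absolute'] (min_width=8, slack=2)
Line 8: ['language'] (min_width=8, slack=2)
Line 9: ['one'] (min_width=3, slack=7)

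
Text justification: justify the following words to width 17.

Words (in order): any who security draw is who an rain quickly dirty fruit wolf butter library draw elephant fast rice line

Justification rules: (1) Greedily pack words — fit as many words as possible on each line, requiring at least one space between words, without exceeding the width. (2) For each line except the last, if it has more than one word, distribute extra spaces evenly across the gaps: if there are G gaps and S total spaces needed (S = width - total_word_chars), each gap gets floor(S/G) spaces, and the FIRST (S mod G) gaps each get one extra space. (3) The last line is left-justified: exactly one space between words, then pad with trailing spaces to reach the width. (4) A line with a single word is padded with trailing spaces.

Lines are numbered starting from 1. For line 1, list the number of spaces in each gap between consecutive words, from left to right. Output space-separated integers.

Line 1: ['any', 'who', 'security'] (min_width=16, slack=1)
Line 2: ['draw', 'is', 'who', 'an'] (min_width=14, slack=3)
Line 3: ['rain', 'quickly'] (min_width=12, slack=5)
Line 4: ['dirty', 'fruit', 'wolf'] (min_width=16, slack=1)
Line 5: ['butter', 'library'] (min_width=14, slack=3)
Line 6: ['draw', 'elephant'] (min_width=13, slack=4)
Line 7: ['fast', 'rice', 'line'] (min_width=14, slack=3)

Answer: 2 1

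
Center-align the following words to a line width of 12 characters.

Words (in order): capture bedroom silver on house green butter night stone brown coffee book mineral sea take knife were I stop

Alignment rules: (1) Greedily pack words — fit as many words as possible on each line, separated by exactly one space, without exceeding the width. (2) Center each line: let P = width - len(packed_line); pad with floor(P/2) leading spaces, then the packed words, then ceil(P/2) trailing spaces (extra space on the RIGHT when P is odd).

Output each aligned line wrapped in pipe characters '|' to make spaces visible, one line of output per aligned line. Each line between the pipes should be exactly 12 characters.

Line 1: ['capture'] (min_width=7, slack=5)
Line 2: ['bedroom'] (min_width=7, slack=5)
Line 3: ['silver', 'on'] (min_width=9, slack=3)
Line 4: ['house', 'green'] (min_width=11, slack=1)
Line 5: ['butter', 'night'] (min_width=12, slack=0)
Line 6: ['stone', 'brown'] (min_width=11, slack=1)
Line 7: ['coffee', 'book'] (min_width=11, slack=1)
Line 8: ['mineral', 'sea'] (min_width=11, slack=1)
Line 9: ['take', 'knife'] (min_width=10, slack=2)
Line 10: ['were', 'I', 'stop'] (min_width=11, slack=1)

Answer: |  capture   |
|  bedroom   |
| silver on  |
|house green |
|butter night|
|stone brown |
|coffee book |
|mineral sea |
| take knife |
|were I stop |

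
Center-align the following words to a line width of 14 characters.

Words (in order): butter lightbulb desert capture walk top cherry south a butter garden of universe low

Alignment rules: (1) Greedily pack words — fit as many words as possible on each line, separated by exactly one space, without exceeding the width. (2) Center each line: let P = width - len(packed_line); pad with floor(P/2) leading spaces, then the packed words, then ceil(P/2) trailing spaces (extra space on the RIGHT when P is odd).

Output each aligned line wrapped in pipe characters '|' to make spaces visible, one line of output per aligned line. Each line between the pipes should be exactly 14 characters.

Answer: |    butter    |
|  lightbulb   |
|desert capture|
|   walk top   |
|cherry south a|
|butter garden |
| of universe  |
|     low      |

Derivation:
Line 1: ['butter'] (min_width=6, slack=8)
Line 2: ['lightbulb'] (min_width=9, slack=5)
Line 3: ['desert', 'capture'] (min_width=14, slack=0)
Line 4: ['walk', 'top'] (min_width=8, slack=6)
Line 5: ['cherry', 'south', 'a'] (min_width=14, slack=0)
Line 6: ['butter', 'garden'] (min_width=13, slack=1)
Line 7: ['of', 'universe'] (min_width=11, slack=3)
Line 8: ['low'] (min_width=3, slack=11)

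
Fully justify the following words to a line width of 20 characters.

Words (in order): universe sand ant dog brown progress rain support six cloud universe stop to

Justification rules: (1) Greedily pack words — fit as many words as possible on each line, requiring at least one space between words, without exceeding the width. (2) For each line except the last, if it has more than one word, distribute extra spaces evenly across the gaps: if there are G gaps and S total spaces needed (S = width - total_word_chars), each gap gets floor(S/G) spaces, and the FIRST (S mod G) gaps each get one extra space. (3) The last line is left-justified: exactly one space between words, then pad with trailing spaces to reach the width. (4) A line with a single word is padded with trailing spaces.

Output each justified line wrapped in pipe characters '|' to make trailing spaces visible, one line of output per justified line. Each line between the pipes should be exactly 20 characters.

Line 1: ['universe', 'sand', 'ant'] (min_width=17, slack=3)
Line 2: ['dog', 'brown', 'progress'] (min_width=18, slack=2)
Line 3: ['rain', 'support', 'six'] (min_width=16, slack=4)
Line 4: ['cloud', 'universe', 'stop'] (min_width=19, slack=1)
Line 5: ['to'] (min_width=2, slack=18)

Answer: |universe   sand  ant|
|dog  brown  progress|
|rain   support   six|
|cloud  universe stop|
|to                  |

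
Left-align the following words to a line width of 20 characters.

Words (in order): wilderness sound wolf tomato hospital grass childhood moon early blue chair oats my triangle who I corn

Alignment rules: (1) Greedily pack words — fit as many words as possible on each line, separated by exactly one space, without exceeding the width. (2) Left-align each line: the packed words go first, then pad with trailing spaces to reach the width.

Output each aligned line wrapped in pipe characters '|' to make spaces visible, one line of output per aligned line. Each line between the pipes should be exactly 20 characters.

Line 1: ['wilderness', 'sound'] (min_width=16, slack=4)
Line 2: ['wolf', 'tomato', 'hospital'] (min_width=20, slack=0)
Line 3: ['grass', 'childhood', 'moon'] (min_width=20, slack=0)
Line 4: ['early', 'blue', 'chair'] (min_width=16, slack=4)
Line 5: ['oats', 'my', 'triangle', 'who'] (min_width=20, slack=0)
Line 6: ['I', 'corn'] (min_width=6, slack=14)

Answer: |wilderness sound    |
|wolf tomato hospital|
|grass childhood moon|
|early blue chair    |
|oats my triangle who|
|I corn              |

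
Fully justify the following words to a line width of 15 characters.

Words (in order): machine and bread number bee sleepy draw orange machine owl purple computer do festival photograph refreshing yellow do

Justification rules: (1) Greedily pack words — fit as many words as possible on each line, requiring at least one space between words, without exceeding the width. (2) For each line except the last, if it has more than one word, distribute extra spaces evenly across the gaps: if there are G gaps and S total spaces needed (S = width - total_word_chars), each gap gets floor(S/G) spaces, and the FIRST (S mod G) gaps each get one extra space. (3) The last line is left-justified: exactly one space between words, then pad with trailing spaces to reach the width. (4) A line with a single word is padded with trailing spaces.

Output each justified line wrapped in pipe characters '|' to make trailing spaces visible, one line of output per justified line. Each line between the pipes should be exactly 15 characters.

Line 1: ['machine', 'and'] (min_width=11, slack=4)
Line 2: ['bread', 'number'] (min_width=12, slack=3)
Line 3: ['bee', 'sleepy', 'draw'] (min_width=15, slack=0)
Line 4: ['orange', 'machine'] (min_width=14, slack=1)
Line 5: ['owl', 'purple'] (min_width=10, slack=5)
Line 6: ['computer', 'do'] (min_width=11, slack=4)
Line 7: ['festival'] (min_width=8, slack=7)
Line 8: ['photograph'] (min_width=10, slack=5)
Line 9: ['refreshing'] (min_width=10, slack=5)
Line 10: ['yellow', 'do'] (min_width=9, slack=6)

Answer: |machine     and|
|bread    number|
|bee sleepy draw|
|orange  machine|
|owl      purple|
|computer     do|
|festival       |
|photograph     |
|refreshing     |
|yellow do      |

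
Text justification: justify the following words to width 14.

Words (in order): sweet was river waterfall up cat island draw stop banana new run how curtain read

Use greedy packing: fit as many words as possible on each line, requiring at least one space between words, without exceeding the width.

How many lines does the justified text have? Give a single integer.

Line 1: ['sweet', 'was'] (min_width=9, slack=5)
Line 2: ['river'] (min_width=5, slack=9)
Line 3: ['waterfall', 'up'] (min_width=12, slack=2)
Line 4: ['cat', 'island'] (min_width=10, slack=4)
Line 5: ['draw', 'stop'] (min_width=9, slack=5)
Line 6: ['banana', 'new', 'run'] (min_width=14, slack=0)
Line 7: ['how', 'curtain'] (min_width=11, slack=3)
Line 8: ['read'] (min_width=4, slack=10)
Total lines: 8

Answer: 8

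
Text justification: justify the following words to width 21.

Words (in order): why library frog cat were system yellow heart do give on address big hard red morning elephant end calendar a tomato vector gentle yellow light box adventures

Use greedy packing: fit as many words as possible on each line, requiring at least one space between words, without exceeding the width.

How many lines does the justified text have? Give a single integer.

Line 1: ['why', 'library', 'frog', 'cat'] (min_width=20, slack=1)
Line 2: ['were', 'system', 'yellow'] (min_width=18, slack=3)
Line 3: ['heart', 'do', 'give', 'on'] (min_width=16, slack=5)
Line 4: ['address', 'big', 'hard', 'red'] (min_width=20, slack=1)
Line 5: ['morning', 'elephant', 'end'] (min_width=20, slack=1)
Line 6: ['calendar', 'a', 'tomato'] (min_width=17, slack=4)
Line 7: ['vector', 'gentle', 'yellow'] (min_width=20, slack=1)
Line 8: ['light', 'box', 'adventures'] (min_width=20, slack=1)
Total lines: 8

Answer: 8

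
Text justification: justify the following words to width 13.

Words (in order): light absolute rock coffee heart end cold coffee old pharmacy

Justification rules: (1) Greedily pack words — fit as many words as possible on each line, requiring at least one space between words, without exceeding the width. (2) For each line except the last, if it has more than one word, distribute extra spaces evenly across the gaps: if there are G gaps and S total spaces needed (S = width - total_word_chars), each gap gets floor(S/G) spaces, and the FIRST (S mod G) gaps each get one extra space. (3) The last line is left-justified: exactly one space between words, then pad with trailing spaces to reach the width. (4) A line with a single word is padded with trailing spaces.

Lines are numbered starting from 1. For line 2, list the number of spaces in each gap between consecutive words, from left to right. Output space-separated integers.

Line 1: ['light'] (min_width=5, slack=8)
Line 2: ['absolute', 'rock'] (min_width=13, slack=0)
Line 3: ['coffee', 'heart'] (min_width=12, slack=1)
Line 4: ['end', 'cold'] (min_width=8, slack=5)
Line 5: ['coffee', 'old'] (min_width=10, slack=3)
Line 6: ['pharmacy'] (min_width=8, slack=5)

Answer: 1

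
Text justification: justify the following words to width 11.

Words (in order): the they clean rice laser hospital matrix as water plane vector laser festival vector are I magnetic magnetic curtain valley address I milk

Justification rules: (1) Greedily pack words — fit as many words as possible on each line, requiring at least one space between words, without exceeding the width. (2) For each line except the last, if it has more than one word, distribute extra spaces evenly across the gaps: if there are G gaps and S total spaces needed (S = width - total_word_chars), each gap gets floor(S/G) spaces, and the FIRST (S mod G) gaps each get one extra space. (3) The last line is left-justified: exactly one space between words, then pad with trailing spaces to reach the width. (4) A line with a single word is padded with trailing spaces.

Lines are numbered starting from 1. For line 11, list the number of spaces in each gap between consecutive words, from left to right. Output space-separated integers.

Answer: 2

Derivation:
Line 1: ['the', 'they'] (min_width=8, slack=3)
Line 2: ['clean', 'rice'] (min_width=10, slack=1)
Line 3: ['laser'] (min_width=5, slack=6)
Line 4: ['hospital'] (min_width=8, slack=3)
Line 5: ['matrix', 'as'] (min_width=9, slack=2)
Line 6: ['water', 'plane'] (min_width=11, slack=0)
Line 7: ['vector'] (min_width=6, slack=5)
Line 8: ['laser'] (min_width=5, slack=6)
Line 9: ['festival'] (min_width=8, slack=3)
Line 10: ['vector', 'are'] (min_width=10, slack=1)
Line 11: ['I', 'magnetic'] (min_width=10, slack=1)
Line 12: ['magnetic'] (min_width=8, slack=3)
Line 13: ['curtain'] (min_width=7, slack=4)
Line 14: ['valley'] (min_width=6, slack=5)
Line 15: ['address', 'I'] (min_width=9, slack=2)
Line 16: ['milk'] (min_width=4, slack=7)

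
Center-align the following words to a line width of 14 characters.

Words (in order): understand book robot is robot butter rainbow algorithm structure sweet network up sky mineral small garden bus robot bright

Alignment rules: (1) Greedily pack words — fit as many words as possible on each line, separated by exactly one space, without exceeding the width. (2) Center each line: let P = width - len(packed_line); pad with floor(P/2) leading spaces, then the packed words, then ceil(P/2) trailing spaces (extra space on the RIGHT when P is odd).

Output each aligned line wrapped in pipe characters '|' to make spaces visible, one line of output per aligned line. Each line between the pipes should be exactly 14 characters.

Answer: |  understand  |
|book robot is |
| robot butter |
|   rainbow    |
|  algorithm   |
|  structure   |
|sweet network |
|up sky mineral|
| small garden |
|  bus robot   |
|    bright    |

Derivation:
Line 1: ['understand'] (min_width=10, slack=4)
Line 2: ['book', 'robot', 'is'] (min_width=13, slack=1)
Line 3: ['robot', 'butter'] (min_width=12, slack=2)
Line 4: ['rainbow'] (min_width=7, slack=7)
Line 5: ['algorithm'] (min_width=9, slack=5)
Line 6: ['structure'] (min_width=9, slack=5)
Line 7: ['sweet', 'network'] (min_width=13, slack=1)
Line 8: ['up', 'sky', 'mineral'] (min_width=14, slack=0)
Line 9: ['small', 'garden'] (min_width=12, slack=2)
Line 10: ['bus', 'robot'] (min_width=9, slack=5)
Line 11: ['bright'] (min_width=6, slack=8)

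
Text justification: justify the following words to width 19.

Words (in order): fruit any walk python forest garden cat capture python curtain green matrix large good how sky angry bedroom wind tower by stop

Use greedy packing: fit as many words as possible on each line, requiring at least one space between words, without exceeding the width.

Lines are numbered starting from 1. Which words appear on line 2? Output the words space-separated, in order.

Line 1: ['fruit', 'any', 'walk'] (min_width=14, slack=5)
Line 2: ['python', 'forest'] (min_width=13, slack=6)
Line 3: ['garden', 'cat', 'capture'] (min_width=18, slack=1)
Line 4: ['python', 'curtain'] (min_width=14, slack=5)
Line 5: ['green', 'matrix', 'large'] (min_width=18, slack=1)
Line 6: ['good', 'how', 'sky', 'angry'] (min_width=18, slack=1)
Line 7: ['bedroom', 'wind', 'tower'] (min_width=18, slack=1)
Line 8: ['by', 'stop'] (min_width=7, slack=12)

Answer: python forest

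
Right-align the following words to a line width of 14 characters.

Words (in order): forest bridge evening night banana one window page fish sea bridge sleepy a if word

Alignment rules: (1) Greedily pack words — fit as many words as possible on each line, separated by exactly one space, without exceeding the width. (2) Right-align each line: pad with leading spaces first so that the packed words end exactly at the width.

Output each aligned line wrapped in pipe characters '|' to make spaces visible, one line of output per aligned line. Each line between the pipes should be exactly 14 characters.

Answer: | forest bridge|
| evening night|
|    banana one|
|   window page|
|      fish sea|
| bridge sleepy|
|     a if word|

Derivation:
Line 1: ['forest', 'bridge'] (min_width=13, slack=1)
Line 2: ['evening', 'night'] (min_width=13, slack=1)
Line 3: ['banana', 'one'] (min_width=10, slack=4)
Line 4: ['window', 'page'] (min_width=11, slack=3)
Line 5: ['fish', 'sea'] (min_width=8, slack=6)
Line 6: ['bridge', 'sleepy'] (min_width=13, slack=1)
Line 7: ['a', 'if', 'word'] (min_width=9, slack=5)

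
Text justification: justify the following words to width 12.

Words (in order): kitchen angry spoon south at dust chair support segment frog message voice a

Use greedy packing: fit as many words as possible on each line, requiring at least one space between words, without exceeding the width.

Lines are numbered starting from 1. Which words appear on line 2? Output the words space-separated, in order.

Answer: angry spoon

Derivation:
Line 1: ['kitchen'] (min_width=7, slack=5)
Line 2: ['angry', 'spoon'] (min_width=11, slack=1)
Line 3: ['south', 'at'] (min_width=8, slack=4)
Line 4: ['dust', 'chair'] (min_width=10, slack=2)
Line 5: ['support'] (min_width=7, slack=5)
Line 6: ['segment', 'frog'] (min_width=12, slack=0)
Line 7: ['message'] (min_width=7, slack=5)
Line 8: ['voice', 'a'] (min_width=7, slack=5)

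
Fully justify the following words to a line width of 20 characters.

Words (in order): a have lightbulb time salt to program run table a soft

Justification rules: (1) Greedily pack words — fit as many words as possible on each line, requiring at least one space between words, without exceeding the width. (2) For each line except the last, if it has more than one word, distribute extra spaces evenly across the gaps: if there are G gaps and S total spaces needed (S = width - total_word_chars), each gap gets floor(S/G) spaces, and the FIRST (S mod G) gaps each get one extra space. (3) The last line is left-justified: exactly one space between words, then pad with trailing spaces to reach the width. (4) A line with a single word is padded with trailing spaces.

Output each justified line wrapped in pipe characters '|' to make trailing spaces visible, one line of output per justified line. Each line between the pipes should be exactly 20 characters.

Answer: |a   have   lightbulb|
|time salt to program|
|run table a soft    |

Derivation:
Line 1: ['a', 'have', 'lightbulb'] (min_width=16, slack=4)
Line 2: ['time', 'salt', 'to', 'program'] (min_width=20, slack=0)
Line 3: ['run', 'table', 'a', 'soft'] (min_width=16, slack=4)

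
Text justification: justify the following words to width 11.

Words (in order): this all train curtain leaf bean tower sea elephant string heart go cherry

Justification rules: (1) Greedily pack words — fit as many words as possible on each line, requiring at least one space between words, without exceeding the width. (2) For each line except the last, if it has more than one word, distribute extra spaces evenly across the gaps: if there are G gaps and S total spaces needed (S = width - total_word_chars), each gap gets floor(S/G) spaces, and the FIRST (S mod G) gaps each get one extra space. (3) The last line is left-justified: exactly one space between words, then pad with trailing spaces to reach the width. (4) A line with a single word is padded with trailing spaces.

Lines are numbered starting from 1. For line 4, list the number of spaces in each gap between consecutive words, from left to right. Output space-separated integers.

Line 1: ['this', 'all'] (min_width=8, slack=3)
Line 2: ['train'] (min_width=5, slack=6)
Line 3: ['curtain'] (min_width=7, slack=4)
Line 4: ['leaf', 'bean'] (min_width=9, slack=2)
Line 5: ['tower', 'sea'] (min_width=9, slack=2)
Line 6: ['elephant'] (min_width=8, slack=3)
Line 7: ['string'] (min_width=6, slack=5)
Line 8: ['heart', 'go'] (min_width=8, slack=3)
Line 9: ['cherry'] (min_width=6, slack=5)

Answer: 3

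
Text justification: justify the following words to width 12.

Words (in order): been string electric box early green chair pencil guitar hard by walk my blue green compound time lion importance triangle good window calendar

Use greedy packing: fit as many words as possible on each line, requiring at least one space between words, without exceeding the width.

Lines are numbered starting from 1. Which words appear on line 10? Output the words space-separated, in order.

Answer: importance

Derivation:
Line 1: ['been', 'string'] (min_width=11, slack=1)
Line 2: ['electric', 'box'] (min_width=12, slack=0)
Line 3: ['early', 'green'] (min_width=11, slack=1)
Line 4: ['chair', 'pencil'] (min_width=12, slack=0)
Line 5: ['guitar', 'hard'] (min_width=11, slack=1)
Line 6: ['by', 'walk', 'my'] (min_width=10, slack=2)
Line 7: ['blue', 'green'] (min_width=10, slack=2)
Line 8: ['compound'] (min_width=8, slack=4)
Line 9: ['time', 'lion'] (min_width=9, slack=3)
Line 10: ['importance'] (min_width=10, slack=2)
Line 11: ['triangle'] (min_width=8, slack=4)
Line 12: ['good', 'window'] (min_width=11, slack=1)
Line 13: ['calendar'] (min_width=8, slack=4)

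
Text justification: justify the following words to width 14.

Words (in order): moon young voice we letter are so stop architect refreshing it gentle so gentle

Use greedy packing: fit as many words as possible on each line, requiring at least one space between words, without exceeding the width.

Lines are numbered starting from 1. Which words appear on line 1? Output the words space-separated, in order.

Answer: moon young

Derivation:
Line 1: ['moon', 'young'] (min_width=10, slack=4)
Line 2: ['voice', 'we'] (min_width=8, slack=6)
Line 3: ['letter', 'are', 'so'] (min_width=13, slack=1)
Line 4: ['stop', 'architect'] (min_width=14, slack=0)
Line 5: ['refreshing', 'it'] (min_width=13, slack=1)
Line 6: ['gentle', 'so'] (min_width=9, slack=5)
Line 7: ['gentle'] (min_width=6, slack=8)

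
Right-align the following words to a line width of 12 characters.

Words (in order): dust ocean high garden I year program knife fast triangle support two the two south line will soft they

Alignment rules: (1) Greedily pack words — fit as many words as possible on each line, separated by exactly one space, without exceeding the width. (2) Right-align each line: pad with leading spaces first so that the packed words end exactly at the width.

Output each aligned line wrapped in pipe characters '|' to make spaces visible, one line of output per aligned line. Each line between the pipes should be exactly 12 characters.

Answer: |  dust ocean|
| high garden|
|      I year|
|     program|
|  knife fast|
|    triangle|
| support two|
|     the two|
|  south line|
|   will soft|
|        they|

Derivation:
Line 1: ['dust', 'ocean'] (min_width=10, slack=2)
Line 2: ['high', 'garden'] (min_width=11, slack=1)
Line 3: ['I', 'year'] (min_width=6, slack=6)
Line 4: ['program'] (min_width=7, slack=5)
Line 5: ['knife', 'fast'] (min_width=10, slack=2)
Line 6: ['triangle'] (min_width=8, slack=4)
Line 7: ['support', 'two'] (min_width=11, slack=1)
Line 8: ['the', 'two'] (min_width=7, slack=5)
Line 9: ['south', 'line'] (min_width=10, slack=2)
Line 10: ['will', 'soft'] (min_width=9, slack=3)
Line 11: ['they'] (min_width=4, slack=8)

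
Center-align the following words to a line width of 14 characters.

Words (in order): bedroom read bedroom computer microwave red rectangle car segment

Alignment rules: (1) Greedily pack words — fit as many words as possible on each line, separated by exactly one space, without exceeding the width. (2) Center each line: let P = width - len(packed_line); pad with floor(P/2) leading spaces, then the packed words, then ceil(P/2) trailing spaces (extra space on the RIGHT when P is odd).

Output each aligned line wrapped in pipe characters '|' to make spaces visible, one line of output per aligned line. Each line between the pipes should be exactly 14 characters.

Line 1: ['bedroom', 'read'] (min_width=12, slack=2)
Line 2: ['bedroom'] (min_width=7, slack=7)
Line 3: ['computer'] (min_width=8, slack=6)
Line 4: ['microwave', 'red'] (min_width=13, slack=1)
Line 5: ['rectangle', 'car'] (min_width=13, slack=1)
Line 6: ['segment'] (min_width=7, slack=7)

Answer: | bedroom read |
|   bedroom    |
|   computer   |
|microwave red |
|rectangle car |
|   segment    |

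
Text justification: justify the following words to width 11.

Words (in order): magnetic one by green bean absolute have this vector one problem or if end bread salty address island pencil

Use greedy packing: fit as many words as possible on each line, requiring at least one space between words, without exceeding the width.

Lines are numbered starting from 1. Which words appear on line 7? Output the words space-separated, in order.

Line 1: ['magnetic'] (min_width=8, slack=3)
Line 2: ['one', 'by'] (min_width=6, slack=5)
Line 3: ['green', 'bean'] (min_width=10, slack=1)
Line 4: ['absolute'] (min_width=8, slack=3)
Line 5: ['have', 'this'] (min_width=9, slack=2)
Line 6: ['vector', 'one'] (min_width=10, slack=1)
Line 7: ['problem', 'or'] (min_width=10, slack=1)
Line 8: ['if', 'end'] (min_width=6, slack=5)
Line 9: ['bread', 'salty'] (min_width=11, slack=0)
Line 10: ['address'] (min_width=7, slack=4)
Line 11: ['island'] (min_width=6, slack=5)
Line 12: ['pencil'] (min_width=6, slack=5)

Answer: problem or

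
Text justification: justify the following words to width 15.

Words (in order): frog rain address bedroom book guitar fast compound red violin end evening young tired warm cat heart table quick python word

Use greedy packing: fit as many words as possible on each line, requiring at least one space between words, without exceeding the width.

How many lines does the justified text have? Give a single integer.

Line 1: ['frog', 'rain'] (min_width=9, slack=6)
Line 2: ['address', 'bedroom'] (min_width=15, slack=0)
Line 3: ['book', 'guitar'] (min_width=11, slack=4)
Line 4: ['fast', 'compound'] (min_width=13, slack=2)
Line 5: ['red', 'violin', 'end'] (min_width=14, slack=1)
Line 6: ['evening', 'young'] (min_width=13, slack=2)
Line 7: ['tired', 'warm', 'cat'] (min_width=14, slack=1)
Line 8: ['heart', 'table'] (min_width=11, slack=4)
Line 9: ['quick', 'python'] (min_width=12, slack=3)
Line 10: ['word'] (min_width=4, slack=11)
Total lines: 10

Answer: 10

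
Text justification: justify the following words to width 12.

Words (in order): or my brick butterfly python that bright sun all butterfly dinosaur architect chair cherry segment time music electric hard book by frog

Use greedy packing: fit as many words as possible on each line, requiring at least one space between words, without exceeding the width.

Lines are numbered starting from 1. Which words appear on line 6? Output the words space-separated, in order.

Answer: butterfly

Derivation:
Line 1: ['or', 'my', 'brick'] (min_width=11, slack=1)
Line 2: ['butterfly'] (min_width=9, slack=3)
Line 3: ['python', 'that'] (min_width=11, slack=1)
Line 4: ['bright', 'sun'] (min_width=10, slack=2)
Line 5: ['all'] (min_width=3, slack=9)
Line 6: ['butterfly'] (min_width=9, slack=3)
Line 7: ['dinosaur'] (min_width=8, slack=4)
Line 8: ['architect'] (min_width=9, slack=3)
Line 9: ['chair', 'cherry'] (min_width=12, slack=0)
Line 10: ['segment', 'time'] (min_width=12, slack=0)
Line 11: ['music'] (min_width=5, slack=7)
Line 12: ['electric'] (min_width=8, slack=4)
Line 13: ['hard', 'book', 'by'] (min_width=12, slack=0)
Line 14: ['frog'] (min_width=4, slack=8)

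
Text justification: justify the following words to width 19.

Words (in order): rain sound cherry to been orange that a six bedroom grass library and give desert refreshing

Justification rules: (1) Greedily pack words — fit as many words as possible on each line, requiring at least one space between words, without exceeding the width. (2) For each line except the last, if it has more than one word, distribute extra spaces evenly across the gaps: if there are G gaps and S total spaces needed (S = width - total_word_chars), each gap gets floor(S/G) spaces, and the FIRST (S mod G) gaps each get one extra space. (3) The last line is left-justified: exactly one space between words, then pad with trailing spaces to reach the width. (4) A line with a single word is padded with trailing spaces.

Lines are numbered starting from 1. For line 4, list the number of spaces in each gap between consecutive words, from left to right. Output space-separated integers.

Answer: 3 2

Derivation:
Line 1: ['rain', 'sound', 'cherry'] (min_width=17, slack=2)
Line 2: ['to', 'been', 'orange', 'that'] (min_width=19, slack=0)
Line 3: ['a', 'six', 'bedroom', 'grass'] (min_width=19, slack=0)
Line 4: ['library', 'and', 'give'] (min_width=16, slack=3)
Line 5: ['desert', 'refreshing'] (min_width=17, slack=2)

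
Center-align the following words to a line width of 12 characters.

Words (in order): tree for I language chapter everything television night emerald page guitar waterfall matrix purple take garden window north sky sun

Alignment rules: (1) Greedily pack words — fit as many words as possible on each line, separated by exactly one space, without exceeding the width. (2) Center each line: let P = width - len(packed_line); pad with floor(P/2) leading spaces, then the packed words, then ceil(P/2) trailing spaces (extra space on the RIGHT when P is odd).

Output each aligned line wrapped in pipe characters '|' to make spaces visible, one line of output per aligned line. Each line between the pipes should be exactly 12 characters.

Line 1: ['tree', 'for', 'I'] (min_width=10, slack=2)
Line 2: ['language'] (min_width=8, slack=4)
Line 3: ['chapter'] (min_width=7, slack=5)
Line 4: ['everything'] (min_width=10, slack=2)
Line 5: ['television'] (min_width=10, slack=2)
Line 6: ['night'] (min_width=5, slack=7)
Line 7: ['emerald', 'page'] (min_width=12, slack=0)
Line 8: ['guitar'] (min_width=6, slack=6)
Line 9: ['waterfall'] (min_width=9, slack=3)
Line 10: ['matrix'] (min_width=6, slack=6)
Line 11: ['purple', 'take'] (min_width=11, slack=1)
Line 12: ['garden'] (min_width=6, slack=6)
Line 13: ['window', 'north'] (min_width=12, slack=0)
Line 14: ['sky', 'sun'] (min_width=7, slack=5)

Answer: | tree for I |
|  language  |
|  chapter   |
| everything |
| television |
|   night    |
|emerald page|
|   guitar   |
| waterfall  |
|   matrix   |
|purple take |
|   garden   |
|window north|
|  sky sun   |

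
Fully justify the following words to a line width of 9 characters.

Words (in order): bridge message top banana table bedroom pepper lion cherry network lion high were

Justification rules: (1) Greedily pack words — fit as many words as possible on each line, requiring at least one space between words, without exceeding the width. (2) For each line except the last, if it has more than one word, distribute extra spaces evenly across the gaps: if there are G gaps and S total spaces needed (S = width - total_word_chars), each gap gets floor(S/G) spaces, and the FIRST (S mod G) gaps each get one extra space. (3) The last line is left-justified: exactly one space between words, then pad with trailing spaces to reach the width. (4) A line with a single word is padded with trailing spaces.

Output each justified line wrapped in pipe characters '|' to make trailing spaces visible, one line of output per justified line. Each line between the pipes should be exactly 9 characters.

Answer: |bridge   |
|message  |
|top      |
|banana   |
|table    |
|bedroom  |
|pepper   |
|lion     |
|cherry   |
|network  |
|lion high|
|were     |

Derivation:
Line 1: ['bridge'] (min_width=6, slack=3)
Line 2: ['message'] (min_width=7, slack=2)
Line 3: ['top'] (min_width=3, slack=6)
Line 4: ['banana'] (min_width=6, slack=3)
Line 5: ['table'] (min_width=5, slack=4)
Line 6: ['bedroom'] (min_width=7, slack=2)
Line 7: ['pepper'] (min_width=6, slack=3)
Line 8: ['lion'] (min_width=4, slack=5)
Line 9: ['cherry'] (min_width=6, slack=3)
Line 10: ['network'] (min_width=7, slack=2)
Line 11: ['lion', 'high'] (min_width=9, slack=0)
Line 12: ['were'] (min_width=4, slack=5)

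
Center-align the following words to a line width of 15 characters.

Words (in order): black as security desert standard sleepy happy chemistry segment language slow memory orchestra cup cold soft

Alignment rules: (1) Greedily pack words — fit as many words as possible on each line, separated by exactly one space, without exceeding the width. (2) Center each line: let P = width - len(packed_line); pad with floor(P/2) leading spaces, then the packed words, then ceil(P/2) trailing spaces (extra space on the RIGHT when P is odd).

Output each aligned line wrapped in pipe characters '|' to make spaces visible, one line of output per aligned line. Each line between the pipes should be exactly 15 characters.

Answer: |   black as    |
|security desert|
|standard sleepy|
|happy chemistry|
|    segment    |
| language slow |
|    memory     |
| orchestra cup |
|   cold soft   |

Derivation:
Line 1: ['black', 'as'] (min_width=8, slack=7)
Line 2: ['security', 'desert'] (min_width=15, slack=0)
Line 3: ['standard', 'sleepy'] (min_width=15, slack=0)
Line 4: ['happy', 'chemistry'] (min_width=15, slack=0)
Line 5: ['segment'] (min_width=7, slack=8)
Line 6: ['language', 'slow'] (min_width=13, slack=2)
Line 7: ['memory'] (min_width=6, slack=9)
Line 8: ['orchestra', 'cup'] (min_width=13, slack=2)
Line 9: ['cold', 'soft'] (min_width=9, slack=6)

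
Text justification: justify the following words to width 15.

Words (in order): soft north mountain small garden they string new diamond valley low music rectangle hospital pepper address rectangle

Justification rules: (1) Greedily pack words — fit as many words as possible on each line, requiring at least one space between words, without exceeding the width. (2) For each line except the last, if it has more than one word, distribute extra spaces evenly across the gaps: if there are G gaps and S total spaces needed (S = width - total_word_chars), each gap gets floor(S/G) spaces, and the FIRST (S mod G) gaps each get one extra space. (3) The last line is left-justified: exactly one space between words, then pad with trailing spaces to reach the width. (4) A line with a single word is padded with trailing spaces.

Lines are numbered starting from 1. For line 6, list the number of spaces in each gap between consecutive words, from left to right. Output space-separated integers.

Line 1: ['soft', 'north'] (min_width=10, slack=5)
Line 2: ['mountain', 'small'] (min_width=14, slack=1)
Line 3: ['garden', 'they'] (min_width=11, slack=4)
Line 4: ['string', 'new'] (min_width=10, slack=5)
Line 5: ['diamond', 'valley'] (min_width=14, slack=1)
Line 6: ['low', 'music'] (min_width=9, slack=6)
Line 7: ['rectangle'] (min_width=9, slack=6)
Line 8: ['hospital', 'pepper'] (min_width=15, slack=0)
Line 9: ['address'] (min_width=7, slack=8)
Line 10: ['rectangle'] (min_width=9, slack=6)

Answer: 7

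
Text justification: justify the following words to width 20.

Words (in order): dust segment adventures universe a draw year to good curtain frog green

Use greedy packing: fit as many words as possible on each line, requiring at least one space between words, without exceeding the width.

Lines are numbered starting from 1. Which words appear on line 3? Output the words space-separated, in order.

Line 1: ['dust', 'segment'] (min_width=12, slack=8)
Line 2: ['adventures', 'universe'] (min_width=19, slack=1)
Line 3: ['a', 'draw', 'year', 'to', 'good'] (min_width=19, slack=1)
Line 4: ['curtain', 'frog', 'green'] (min_width=18, slack=2)

Answer: a draw year to good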